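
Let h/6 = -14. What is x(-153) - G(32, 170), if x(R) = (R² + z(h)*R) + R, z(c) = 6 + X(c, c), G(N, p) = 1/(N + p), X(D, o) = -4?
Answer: 4635899/202 ≈ 22950.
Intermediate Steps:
h = -84 (h = 6*(-14) = -84)
z(c) = 2 (z(c) = 6 - 4 = 2)
x(R) = R² + 3*R (x(R) = (R² + 2*R) + R = R² + 3*R)
x(-153) - G(32, 170) = -153*(3 - 153) - 1/(32 + 170) = -153*(-150) - 1/202 = 22950 - 1*1/202 = 22950 - 1/202 = 4635899/202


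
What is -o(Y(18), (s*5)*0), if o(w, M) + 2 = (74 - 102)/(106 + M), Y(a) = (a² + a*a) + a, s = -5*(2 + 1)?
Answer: 120/53 ≈ 2.2642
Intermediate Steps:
s = -15 (s = -5*3 = -15)
Y(a) = a + 2*a² (Y(a) = (a² + a²) + a = 2*a² + a = a + 2*a²)
o(w, M) = -2 - 28/(106 + M) (o(w, M) = -2 + (74 - 102)/(106 + M) = -2 - 28/(106 + M))
-o(Y(18), (s*5)*0) = -2*(-120 - (-15*5)*0)/(106 - 15*5*0) = -2*(-120 - (-75)*0)/(106 - 75*0) = -2*(-120 - 1*0)/(106 + 0) = -2*(-120 + 0)/106 = -2*(-120)/106 = -1*(-120/53) = 120/53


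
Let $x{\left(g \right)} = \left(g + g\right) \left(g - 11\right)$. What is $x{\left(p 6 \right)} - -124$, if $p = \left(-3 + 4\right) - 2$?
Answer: $328$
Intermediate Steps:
$p = -1$ ($p = 1 - 2 = -1$)
$x{\left(g \right)} = 2 g \left(-11 + g\right)$
$x{\left(p 6 \right)} - -124 = 2 \left(\left(-1\right) 6\right) \left(-11 - 6\right) - -124 = 2 \left(-6\right) \left(-11 - 6\right) + 124 = 2 \left(-6\right) \left(-17\right) + 124 = 204 + 124 = 328$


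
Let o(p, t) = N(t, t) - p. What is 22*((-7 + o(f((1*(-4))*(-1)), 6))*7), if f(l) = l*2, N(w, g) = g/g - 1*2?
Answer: -2464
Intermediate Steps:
N(w, g) = -1 (N(w, g) = 1 - 2 = -1)
f(l) = 2*l
o(p, t) = -1 - p
22*((-7 + o(f((1*(-4))*(-1)), 6))*7) = 22*((-7 + (-1 - 2*(1*(-4))*(-1)))*7) = 22*((-7 + (-1 - 2*(-4*(-1))))*7) = 22*((-7 + (-1 - 2*4))*7) = 22*((-7 + (-1 - 1*8))*7) = 22*((-7 + (-1 - 8))*7) = 22*((-7 - 9)*7) = 22*(-16*7) = 22*(-112) = -2464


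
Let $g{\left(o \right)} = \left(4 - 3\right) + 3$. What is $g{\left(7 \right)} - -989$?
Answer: $993$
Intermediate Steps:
$g{\left(o \right)} = 4$ ($g{\left(o \right)} = 1 + 3 = 4$)
$g{\left(7 \right)} - -989 = 4 - -989 = 4 + 989 = 993$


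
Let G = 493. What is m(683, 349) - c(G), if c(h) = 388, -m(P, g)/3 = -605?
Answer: 1427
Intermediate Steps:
m(P, g) = 1815 (m(P, g) = -3*(-605) = 1815)
m(683, 349) - c(G) = 1815 - 1*388 = 1815 - 388 = 1427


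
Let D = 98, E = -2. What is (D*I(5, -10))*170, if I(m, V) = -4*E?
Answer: 133280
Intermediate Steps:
I(m, V) = 8 (I(m, V) = -4*(-2) = 8)
(D*I(5, -10))*170 = (98*8)*170 = 784*170 = 133280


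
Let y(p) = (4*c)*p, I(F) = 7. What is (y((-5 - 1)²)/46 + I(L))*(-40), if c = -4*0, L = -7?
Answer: -280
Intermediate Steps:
c = 0
y(p) = 0 (y(p) = (4*0)*p = 0*p = 0)
(y((-5 - 1)²)/46 + I(L))*(-40) = (0/46 + 7)*(-40) = (0*(1/46) + 7)*(-40) = (0 + 7)*(-40) = 7*(-40) = -280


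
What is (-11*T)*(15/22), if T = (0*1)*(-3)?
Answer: 0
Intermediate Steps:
T = 0 (T = 0*(-3) = 0)
(-11*T)*(15/22) = (-11*0)*(15/22) = 0*(15*(1/22)) = 0*(15/22) = 0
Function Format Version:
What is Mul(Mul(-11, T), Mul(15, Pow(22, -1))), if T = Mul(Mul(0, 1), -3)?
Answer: 0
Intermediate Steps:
T = 0 (T = Mul(0, -3) = 0)
Mul(Mul(-11, T), Mul(15, Pow(22, -1))) = Mul(Mul(-11, 0), Mul(15, Pow(22, -1))) = Mul(0, Mul(15, Rational(1, 22))) = Mul(0, Rational(15, 22)) = 0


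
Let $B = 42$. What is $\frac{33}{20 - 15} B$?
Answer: $\frac{1386}{5} \approx 277.2$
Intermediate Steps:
$\frac{33}{20 - 15} B = \frac{33}{20 - 15} \cdot 42 = \frac{33}{5} \cdot 42 = \frac{1386}{5}$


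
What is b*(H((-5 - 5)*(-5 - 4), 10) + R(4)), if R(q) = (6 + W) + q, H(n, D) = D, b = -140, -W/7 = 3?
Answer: 140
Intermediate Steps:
W = -21 (W = -7*3 = -21)
R(q) = -15 + q (R(q) = (6 - 21) + q = -15 + q)
b*(H((-5 - 5)*(-5 - 4), 10) + R(4)) = -140*(10 + (-15 + 4)) = -140*(10 - 11) = -140*(-1) = 140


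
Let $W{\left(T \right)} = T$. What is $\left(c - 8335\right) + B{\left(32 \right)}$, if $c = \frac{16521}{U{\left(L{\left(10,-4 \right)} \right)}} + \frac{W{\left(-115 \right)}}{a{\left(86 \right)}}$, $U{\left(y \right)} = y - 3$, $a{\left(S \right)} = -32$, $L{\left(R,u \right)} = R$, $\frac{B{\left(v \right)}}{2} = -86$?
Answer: $- \frac{1376091}{224} \approx -6143.3$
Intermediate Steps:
$B{\left(v \right)} = -172$ ($B{\left(v \right)} = 2 \left(-86\right) = -172$)
$U{\left(y \right)} = -3 + y$ ($U{\left(y \right)} = y - 3 = -3 + y$)
$c = \frac{529477}{224}$ ($c = \frac{16521}{-3 + 10} - \frac{115}{-32} = \frac{16521}{7} - - \frac{115}{32} = 16521 \cdot \frac{1}{7} + \frac{115}{32} = \frac{16521}{7} + \frac{115}{32} = \frac{529477}{224} \approx 2363.7$)
$\left(c - 8335\right) + B{\left(32 \right)} = \left(\frac{529477}{224} - 8335\right) - 172 = - \frac{1337563}{224} - 172 = - \frac{1376091}{224}$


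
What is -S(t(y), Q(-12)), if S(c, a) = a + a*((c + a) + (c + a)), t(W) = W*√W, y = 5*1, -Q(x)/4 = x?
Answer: -4656 - 480*√5 ≈ -5729.3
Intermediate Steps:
Q(x) = -4*x
y = 5
t(W) = W^(3/2)
S(c, a) = a + a*(2*a + 2*c) (S(c, a) = a + a*((a + c) + (a + c)) = a + a*(2*a + 2*c))
-S(t(y), Q(-12)) = -(-4*(-12))*(1 + 2*(-4*(-12)) + 2*5^(3/2)) = -48*(1 + 2*48 + 2*(5*√5)) = -48*(1 + 96 + 10*√5) = -48*(97 + 10*√5) = -(4656 + 480*√5) = -4656 - 480*√5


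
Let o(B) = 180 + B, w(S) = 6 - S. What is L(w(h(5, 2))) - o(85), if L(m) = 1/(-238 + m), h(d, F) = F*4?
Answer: -63601/240 ≈ -265.00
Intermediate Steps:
h(d, F) = 4*F
L(w(h(5, 2))) - o(85) = 1/(-238 + (6 - 4*2)) - (180 + 85) = 1/(-238 + (6 - 1*8)) - 1*265 = 1/(-238 + (6 - 8)) - 265 = 1/(-238 - 2) - 265 = 1/(-240) - 265 = -1/240 - 265 = -63601/240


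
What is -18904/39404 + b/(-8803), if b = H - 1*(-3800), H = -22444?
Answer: 142059066/86718353 ≈ 1.6382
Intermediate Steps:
b = -18644 (b = -22444 - 1*(-3800) = -22444 + 3800 = -18644)
-18904/39404 + b/(-8803) = -18904/39404 - 18644/(-8803) = -18904*1/39404 - 18644*(-1/8803) = -4726/9851 + 18644/8803 = 142059066/86718353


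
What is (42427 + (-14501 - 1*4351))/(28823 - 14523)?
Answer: 943/572 ≈ 1.6486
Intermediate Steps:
(42427 + (-14501 - 1*4351))/(28823 - 14523) = (42427 + (-14501 - 4351))/14300 = (42427 - 18852)*(1/14300) = 23575*(1/14300) = 943/572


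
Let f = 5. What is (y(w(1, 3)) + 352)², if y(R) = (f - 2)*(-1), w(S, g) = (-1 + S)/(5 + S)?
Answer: 121801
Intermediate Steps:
w(S, g) = (-1 + S)/(5 + S)
y(R) = -3 (y(R) = (5 - 2)*(-1) = 3*(-1) = -3)
(y(w(1, 3)) + 352)² = (-3 + 352)² = 349² = 121801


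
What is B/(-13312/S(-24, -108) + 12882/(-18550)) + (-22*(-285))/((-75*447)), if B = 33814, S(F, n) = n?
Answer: 18912861776776/68599509855 ≈ 275.70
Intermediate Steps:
B/(-13312/S(-24, -108) + 12882/(-18550)) + (-22*(-285))/((-75*447)) = 33814/(-13312/(-108) + 12882/(-18550)) + (-22*(-285))/((-75*447)) = 33814/(-13312*(-1/108) + 12882*(-1/18550)) + 6270/(-33525) = 33814/(3328/27 - 6441/9275) + 6270*(-1/33525) = 33814/(30693293/250425) - 418/2235 = 33814*(250425/30693293) - 418/2235 = 8467870950/30693293 - 418/2235 = 18912861776776/68599509855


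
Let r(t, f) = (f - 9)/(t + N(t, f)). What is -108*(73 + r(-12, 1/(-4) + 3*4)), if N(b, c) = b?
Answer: -62973/8 ≈ -7871.6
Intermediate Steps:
r(t, f) = (-9 + f)/(2*t) (r(t, f) = (f - 9)/(t + t) = (-9 + f)/((2*t)) = (-9 + f)*(1/(2*t)) = (-9 + f)/(2*t))
-108*(73 + r(-12, 1/(-4) + 3*4)) = -108*(73 + (½)*(-9 + (1/(-4) + 3*4))/(-12)) = -108*(73 + (½)*(-1/12)*(-9 + (-¼ + 12))) = -108*(73 + (½)*(-1/12)*(-9 + 47/4)) = -108*(73 + (½)*(-1/12)*(11/4)) = -108*(73 - 11/96) = -108*6997/96 = -62973/8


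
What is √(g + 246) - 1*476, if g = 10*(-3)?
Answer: -476 + 6*√6 ≈ -461.30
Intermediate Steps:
g = -30
√(g + 246) - 1*476 = √(-30 + 246) - 1*476 = √216 - 476 = 6*√6 - 476 = -476 + 6*√6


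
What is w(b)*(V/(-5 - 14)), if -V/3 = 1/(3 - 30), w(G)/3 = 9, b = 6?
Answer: -3/19 ≈ -0.15789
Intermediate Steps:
w(G) = 27 (w(G) = 3*9 = 27)
V = ⅑ (V = -3/(3 - 30) = -3/(-27) = -3*(-1)/27 = -3*(-1/27) = ⅑ ≈ 0.11111)
w(b)*(V/(-5 - 14)) = 27*(1/(9*(-5 - 14))) = 27*((⅑)/(-19)) = 27*((⅑)*(-1/19)) = 27*(-1/171) = -3/19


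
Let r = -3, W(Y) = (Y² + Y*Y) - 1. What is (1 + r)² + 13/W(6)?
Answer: 297/71 ≈ 4.1831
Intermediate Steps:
W(Y) = -1 + 2*Y² (W(Y) = (Y² + Y²) - 1 = 2*Y² - 1 = -1 + 2*Y²)
(1 + r)² + 13/W(6) = (1 - 3)² + 13/(-1 + 2*6²) = (-2)² + 13/(-1 + 2*36) = 4 + 13/(-1 + 72) = 4 + 13/71 = 297/71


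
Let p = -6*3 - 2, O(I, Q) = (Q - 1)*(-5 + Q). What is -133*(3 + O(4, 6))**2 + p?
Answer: -8532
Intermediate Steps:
O(I, Q) = (-1 + Q)*(-5 + Q)
p = -20 (p = -18 - 2 = -20)
-133*(3 + O(4, 6))**2 + p = -133*(3 + (5 + 6**2 - 6*6))**2 - 20 = -133*(3 + (5 + 36 - 36))**2 - 20 = -133*(3 + 5)**2 - 20 = -133*8**2 - 20 = -133*64 - 20 = -8512 - 20 = -8532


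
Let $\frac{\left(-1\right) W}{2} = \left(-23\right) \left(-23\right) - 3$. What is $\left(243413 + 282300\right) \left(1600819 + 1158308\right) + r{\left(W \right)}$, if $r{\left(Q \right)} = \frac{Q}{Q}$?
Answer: $1450508932552$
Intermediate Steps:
$W = -1052$ ($W = - 2 \left(\left(-23\right) \left(-23\right) - 3\right) = - 2 \left(529 - 3\right) = \left(-2\right) 526 = -1052$)
$r{\left(Q \right)} = 1$
$\left(243413 + 282300\right) \left(1600819 + 1158308\right) + r{\left(W \right)} = \left(243413 + 282300\right) \left(1600819 + 1158308\right) + 1 = 525713 \cdot 2759127 + 1 = 1450508932551 + 1 = 1450508932552$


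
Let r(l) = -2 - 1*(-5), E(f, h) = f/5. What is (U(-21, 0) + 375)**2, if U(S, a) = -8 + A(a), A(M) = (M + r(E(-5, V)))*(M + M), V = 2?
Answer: 134689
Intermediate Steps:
E(f, h) = f/5 (E(f, h) = f*(1/5) = f/5)
r(l) = 3 (r(l) = -2 + 5 = 3)
A(M) = 2*M*(3 + M) (A(M) = (M + 3)*(M + M) = (3 + M)*(2*M) = 2*M*(3 + M))
U(S, a) = -8 + 2*a*(3 + a)
(U(-21, 0) + 375)**2 = ((-8 + 2*0*(3 + 0)) + 375)**2 = ((-8 + 2*0*3) + 375)**2 = ((-8 + 0) + 375)**2 = (-8 + 375)**2 = 367**2 = 134689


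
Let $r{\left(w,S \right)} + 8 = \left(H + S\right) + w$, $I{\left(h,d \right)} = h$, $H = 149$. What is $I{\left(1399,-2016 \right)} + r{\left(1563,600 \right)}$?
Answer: $3703$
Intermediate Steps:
$r{\left(w,S \right)} = 141 + S + w$ ($r{\left(w,S \right)} = -8 + \left(\left(149 + S\right) + w\right) = -8 + \left(149 + S + w\right) = 141 + S + w$)
$I{\left(1399,-2016 \right)} + r{\left(1563,600 \right)} = 1399 + \left(141 + 600 + 1563\right) = 1399 + 2304 = 3703$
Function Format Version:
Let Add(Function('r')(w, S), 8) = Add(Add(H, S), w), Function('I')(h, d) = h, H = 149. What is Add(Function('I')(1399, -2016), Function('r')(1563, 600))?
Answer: 3703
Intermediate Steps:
Function('r')(w, S) = Add(141, S, w) (Function('r')(w, S) = Add(-8, Add(Add(149, S), w)) = Add(-8, Add(149, S, w)) = Add(141, S, w))
Add(Function('I')(1399, -2016), Function('r')(1563, 600)) = Add(1399, Add(141, 600, 1563)) = Add(1399, 2304) = 3703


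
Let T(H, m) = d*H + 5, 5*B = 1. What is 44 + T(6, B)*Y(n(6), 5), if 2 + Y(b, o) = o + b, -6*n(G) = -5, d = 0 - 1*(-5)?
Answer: 1069/6 ≈ 178.17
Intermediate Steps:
B = 1/5 (B = (1/5)*1 = 1/5 ≈ 0.20000)
d = 5 (d = 0 + 5 = 5)
n(G) = 5/6 (n(G) = -1/6*(-5) = 5/6)
Y(b, o) = -2 + b + o (Y(b, o) = -2 + (o + b) = -2 + (b + o) = -2 + b + o)
T(H, m) = 5 + 5*H (T(H, m) = 5*H + 5 = 5 + 5*H)
44 + T(6, B)*Y(n(6), 5) = 44 + (5 + 5*6)*(-2 + 5/6 + 5) = 44 + (5 + 30)*(23/6) = 44 + 35*(23/6) = 44 + 805/6 = 1069/6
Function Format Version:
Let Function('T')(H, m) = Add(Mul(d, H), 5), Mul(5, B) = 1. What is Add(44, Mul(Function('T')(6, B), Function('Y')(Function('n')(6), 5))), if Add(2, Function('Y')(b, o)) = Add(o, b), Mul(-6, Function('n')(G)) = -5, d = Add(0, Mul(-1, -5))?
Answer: Rational(1069, 6) ≈ 178.17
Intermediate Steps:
B = Rational(1, 5) (B = Mul(Rational(1, 5), 1) = Rational(1, 5) ≈ 0.20000)
d = 5 (d = Add(0, 5) = 5)
Function('n')(G) = Rational(5, 6) (Function('n')(G) = Mul(Rational(-1, 6), -5) = Rational(5, 6))
Function('Y')(b, o) = Add(-2, b, o) (Function('Y')(b, o) = Add(-2, Add(o, b)) = Add(-2, Add(b, o)) = Add(-2, b, o))
Function('T')(H, m) = Add(5, Mul(5, H)) (Function('T')(H, m) = Add(Mul(5, H), 5) = Add(5, Mul(5, H)))
Add(44, Mul(Function('T')(6, B), Function('Y')(Function('n')(6), 5))) = Add(44, Mul(Add(5, Mul(5, 6)), Add(-2, Rational(5, 6), 5))) = Add(44, Mul(Add(5, 30), Rational(23, 6))) = Add(44, Mul(35, Rational(23, 6))) = Add(44, Rational(805, 6)) = Rational(1069, 6)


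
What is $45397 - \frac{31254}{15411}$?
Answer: $\frac{233193971}{5137} \approx 45395.0$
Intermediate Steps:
$45397 - \frac{31254}{15411} = 45397 - 31254 \cdot \frac{1}{15411} = 45397 - \frac{10418}{5137} = \frac{233193971}{5137}$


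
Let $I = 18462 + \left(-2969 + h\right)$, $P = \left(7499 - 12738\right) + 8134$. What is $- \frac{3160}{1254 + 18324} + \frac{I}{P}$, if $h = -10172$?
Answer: $\frac{5279241}{3148795} \approx 1.6766$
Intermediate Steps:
$P = 2895$ ($P = -5239 + 8134 = 2895$)
$I = 5321$ ($I = 18462 - 13141 = 5321$)
$- \frac{3160}{1254 + 18324} + \frac{I}{P} = - \frac{3160}{1254 + 18324} + \frac{5321}{2895} = - \frac{3160}{19578} + 5321 \cdot \frac{1}{2895} = \left(-3160\right) \frac{1}{19578} + \frac{5321}{2895} = - \frac{1580}{9789} + \frac{5321}{2895} = \frac{5279241}{3148795}$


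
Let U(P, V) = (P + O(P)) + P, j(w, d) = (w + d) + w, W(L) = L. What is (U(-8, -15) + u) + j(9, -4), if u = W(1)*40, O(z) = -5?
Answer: 33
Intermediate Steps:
j(w, d) = d + 2*w (j(w, d) = (d + w) + w = d + 2*w)
U(P, V) = -5 + 2*P (U(P, V) = (P - 5) + P = (-5 + P) + P = -5 + 2*P)
u = 40 (u = 1*40 = 40)
(U(-8, -15) + u) + j(9, -4) = ((-5 + 2*(-8)) + 40) + (-4 + 2*9) = ((-5 - 16) + 40) + (-4 + 18) = (-21 + 40) + 14 = 19 + 14 = 33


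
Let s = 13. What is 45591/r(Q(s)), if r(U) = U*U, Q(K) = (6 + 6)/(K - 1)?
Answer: 45591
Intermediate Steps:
Q(K) = 12/(-1 + K)
r(U) = U²
45591/r(Q(s)) = 45591/((12/(-1 + 13))²) = 45591/((12/12)²) = 45591/((12*(1/12))²) = 45591/(1²) = 45591/1 = 45591*1 = 45591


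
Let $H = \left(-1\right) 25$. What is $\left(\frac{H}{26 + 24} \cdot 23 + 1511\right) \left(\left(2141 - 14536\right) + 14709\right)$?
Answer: $3469843$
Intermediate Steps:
$H = -25$
$\left(\frac{H}{26 + 24} \cdot 23 + 1511\right) \left(\left(2141 - 14536\right) + 14709\right) = \left(- \frac{25}{26 + 24} \cdot 23 + 1511\right) \left(\left(2141 - 14536\right) + 14709\right) = \left(- \frac{25}{50} \cdot 23 + 1511\right) \left(\left(2141 - 14536\right) + 14709\right) = \left(\left(-25\right) \frac{1}{50} \cdot 23 + 1511\right) \left(-12395 + 14709\right) = \left(\left(- \frac{1}{2}\right) 23 + 1511\right) 2314 = \left(- \frac{23}{2} + 1511\right) 2314 = \frac{2999}{2} \cdot 2314 = 3469843$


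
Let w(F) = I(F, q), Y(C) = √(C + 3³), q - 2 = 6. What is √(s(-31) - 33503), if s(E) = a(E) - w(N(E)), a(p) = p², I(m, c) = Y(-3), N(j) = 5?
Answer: √(-32542 - 2*√6) ≈ 180.41*I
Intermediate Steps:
q = 8 (q = 2 + 6 = 8)
Y(C) = √(27 + C) (Y(C) = √(C + 27) = √(27 + C))
I(m, c) = 2*√6 (I(m, c) = √(27 - 3) = √24 = 2*√6)
w(F) = 2*√6
s(E) = E² - 2*√6
√(s(-31) - 33503) = √(((-31)² - 2*√6) - 33503) = √((961 - 2*√6) - 33503) = √(-32542 - 2*√6)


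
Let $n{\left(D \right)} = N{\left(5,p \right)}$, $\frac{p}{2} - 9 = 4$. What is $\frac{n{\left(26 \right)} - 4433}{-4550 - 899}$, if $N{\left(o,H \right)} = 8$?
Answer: $\frac{4425}{5449} \approx 0.81208$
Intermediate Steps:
$p = 26$ ($p = 18 + 2 \cdot 4 = 18 + 8 = 26$)
$n{\left(D \right)} = 8$
$\frac{n{\left(26 \right)} - 4433}{-4550 - 899} = \frac{8 - 4433}{-4550 - 899} = - \frac{4425}{-5449} = \left(-4425\right) \left(- \frac{1}{5449}\right) = \frac{4425}{5449}$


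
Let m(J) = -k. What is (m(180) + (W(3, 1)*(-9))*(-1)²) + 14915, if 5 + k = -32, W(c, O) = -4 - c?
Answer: 15015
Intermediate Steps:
k = -37 (k = -5 - 32 = -37)
m(J) = 37 (m(J) = -1*(-37) = 37)
(m(180) + (W(3, 1)*(-9))*(-1)²) + 14915 = (37 + ((-4 - 1*3)*(-9))*(-1)²) + 14915 = (37 + ((-4 - 3)*(-9))*1) + 14915 = (37 - 7*(-9)*1) + 14915 = (37 + 63*1) + 14915 = (37 + 63) + 14915 = 100 + 14915 = 15015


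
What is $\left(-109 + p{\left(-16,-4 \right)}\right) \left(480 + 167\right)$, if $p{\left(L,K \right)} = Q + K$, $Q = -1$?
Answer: $-73758$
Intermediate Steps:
$p{\left(L,K \right)} = -1 + K$
$\left(-109 + p{\left(-16,-4 \right)}\right) \left(480 + 167\right) = \left(-109 - 5\right) \left(480 + 167\right) = \left(-109 - 5\right) 647 = \left(-114\right) 647 = -73758$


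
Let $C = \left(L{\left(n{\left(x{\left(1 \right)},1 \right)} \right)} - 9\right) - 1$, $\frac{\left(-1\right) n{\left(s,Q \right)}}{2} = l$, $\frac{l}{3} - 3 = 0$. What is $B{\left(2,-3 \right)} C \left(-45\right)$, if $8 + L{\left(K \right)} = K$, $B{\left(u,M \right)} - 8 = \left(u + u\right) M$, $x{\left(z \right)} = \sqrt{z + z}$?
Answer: $-6480$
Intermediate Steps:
$x{\left(z \right)} = \sqrt{2} \sqrt{z}$ ($x{\left(z \right)} = \sqrt{2 z} = \sqrt{2} \sqrt{z}$)
$l = 9$ ($l = 9 + 3 \cdot 0 = 9 + 0 = 9$)
$B{\left(u,M \right)} = 8 + 2 M u$ ($B{\left(u,M \right)} = 8 + \left(u + u\right) M = 8 + 2 u M = 8 + 2 M u$)
$n{\left(s,Q \right)} = -18$ ($n{\left(s,Q \right)} = \left(-2\right) 9 = -18$)
$L{\left(K \right)} = -8 + K$
$C = -36$ ($C = \left(\left(-8 - 18\right) - 9\right) - 1 = \left(-26 - 9\right) - 1 = -35 - 1 = -36$)
$B{\left(2,-3 \right)} C \left(-45\right) = \left(8 + 2 \left(-3\right) 2\right) \left(-36\right) \left(-45\right) = \left(8 - 12\right) \left(-36\right) \left(-45\right) = \left(-4\right) \left(-36\right) \left(-45\right) = 144 \left(-45\right) = -6480$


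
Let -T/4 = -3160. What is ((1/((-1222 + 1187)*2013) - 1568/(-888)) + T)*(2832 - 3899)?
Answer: -1065544916677/78995 ≈ -1.3489e+7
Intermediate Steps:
T = 12640 (T = -4*(-3160) = 12640)
((1/((-1222 + 1187)*2013) - 1568/(-888)) + T)*(2832 - 3899) = ((1/((-1222 + 1187)*2013) - 1568/(-888)) + 12640)*(2832 - 3899) = (((1/2013)/(-35) - 1568*(-1/888)) + 12640)*(-1067) = ((-1/35*1/2013 + 196/111) + 12640)*(-1067) = ((-1/70455 + 196/111) + 12640)*(-1067) = (1534341/868945 + 12640)*(-1067) = (10984999141/868945)*(-1067) = -1065544916677/78995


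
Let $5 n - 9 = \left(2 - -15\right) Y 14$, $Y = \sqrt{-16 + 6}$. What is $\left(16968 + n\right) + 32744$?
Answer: $\frac{248569}{5} + \frac{238 i \sqrt{10}}{5} \approx 49714.0 + 150.52 i$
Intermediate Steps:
$Y = i \sqrt{10}$ ($Y = \sqrt{-10} = i \sqrt{10} \approx 3.1623 i$)
$n = \frac{9}{5} + \frac{238 i \sqrt{10}}{5}$ ($n = \frac{9}{5} + \frac{\left(2 - -15\right) i \sqrt{10} \cdot 14}{5} = \frac{9}{5} + \frac{\left(2 + 15\right) i \sqrt{10} \cdot 14}{5} = \frac{9}{5} + \frac{17 i \sqrt{10} \cdot 14}{5} = \frac{9}{5} + \frac{238 i \sqrt{10}}{5} \approx 1.8 + 150.52 i$)
$\left(16968 + n\right) + 32744 = \left(16968 + \left(\frac{9}{5} + \frac{238 i \sqrt{10}}{5}\right)\right) + 32744 = \left(\frac{84849}{5} + \frac{238 i \sqrt{10}}{5}\right) + 32744 = \frac{248569}{5} + \frac{238 i \sqrt{10}}{5}$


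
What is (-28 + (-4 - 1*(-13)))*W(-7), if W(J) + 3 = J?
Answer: 190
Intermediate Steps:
W(J) = -3 + J
(-28 + (-4 - 1*(-13)))*W(-7) = (-28 + (-4 - 1*(-13)))*(-3 - 7) = (-28 + (-4 + 13))*(-10) = (-28 + 9)*(-10) = -19*(-10) = 190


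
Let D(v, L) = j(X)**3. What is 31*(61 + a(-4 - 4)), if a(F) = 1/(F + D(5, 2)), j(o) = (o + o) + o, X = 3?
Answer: 1363442/721 ≈ 1891.0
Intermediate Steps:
j(o) = 3*o (j(o) = 2*o + o = 3*o)
D(v, L) = 729 (D(v, L) = (3*3)**3 = 9**3 = 729)
a(F) = 1/(729 + F) (a(F) = 1/(F + 729) = 1/(729 + F))
31*(61 + a(-4 - 4)) = 31*(61 + 1/(729 + (-4 - 4))) = 31*(61 + 1/(729 - 8)) = 31*(61 + 1/721) = 31*(43982/721) = 1363442/721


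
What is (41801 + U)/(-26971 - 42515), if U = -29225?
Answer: -2096/11581 ≈ -0.18099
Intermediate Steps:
(41801 + U)/(-26971 - 42515) = (41801 - 29225)/(-26971 - 42515) = 12576/(-69486) = 12576*(-1/69486) = -2096/11581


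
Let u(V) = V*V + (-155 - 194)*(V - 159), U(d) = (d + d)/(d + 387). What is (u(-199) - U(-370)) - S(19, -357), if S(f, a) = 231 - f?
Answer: 2794367/17 ≈ 1.6437e+5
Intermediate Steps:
U(d) = 2*d/(387 + d) (U(d) = (2*d)/(387 + d) = 2*d/(387 + d))
u(V) = 55491 + V² - 349*V (u(V) = V² - 349*(-159 + V) = V² + (55491 - 349*V) = 55491 + V² - 349*V)
(u(-199) - U(-370)) - S(19, -357) = ((55491 + (-199)² - 349*(-199)) - 2*(-370)/(387 - 370)) - (231 - 1*19) = ((55491 + 39601 + 69451) - 2*(-370)/17) - (231 - 19) = (164543 - 2*(-370)/17) - 1*212 = (164543 - 1*(-740/17)) - 212 = (164543 + 740/17) - 212 = 2797971/17 - 212 = 2794367/17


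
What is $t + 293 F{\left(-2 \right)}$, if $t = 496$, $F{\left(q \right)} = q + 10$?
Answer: $2840$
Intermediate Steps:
$F{\left(q \right)} = 10 + q$
$t + 293 F{\left(-2 \right)} = 496 + 293 \left(10 - 2\right) = 496 + 293 \cdot 8 = 496 + 2344 = 2840$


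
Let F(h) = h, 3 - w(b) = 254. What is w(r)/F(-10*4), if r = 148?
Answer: 251/40 ≈ 6.2750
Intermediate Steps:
w(b) = -251 (w(b) = 3 - 1*254 = 3 - 254 = -251)
w(r)/F(-10*4) = -251/((-10*4)) = -251/(-40) = -251*(-1/40) = 251/40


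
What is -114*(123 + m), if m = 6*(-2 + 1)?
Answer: -13338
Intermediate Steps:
m = -6 (m = 6*(-1) = -6)
-114*(123 + m) = -114*(123 - 6) = -114*117 = -13338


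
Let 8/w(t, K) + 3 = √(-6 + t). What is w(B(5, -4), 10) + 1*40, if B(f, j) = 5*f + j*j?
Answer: 532/13 + 4*√35/13 ≈ 42.743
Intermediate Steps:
B(f, j) = j² + 5*f (B(f, j) = 5*f + j² = j² + 5*f)
w(t, K) = 8/(-3 + √(-6 + t))
w(B(5, -4), 10) + 1*40 = 8/(-3 + √(-6 + ((-4)² + 5*5))) + 1*40 = 8/(-3 + √(-6 + (16 + 25))) + 40 = 8/(-3 + √(-6 + 41)) + 40 = 8/(-3 + √35) + 40 = 40 + 8/(-3 + √35)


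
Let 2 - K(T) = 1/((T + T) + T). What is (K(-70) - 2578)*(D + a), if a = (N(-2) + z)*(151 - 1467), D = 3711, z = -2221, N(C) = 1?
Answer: -527476678843/70 ≈ -7.5354e+9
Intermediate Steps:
K(T) = 2 - 1/(3*T) (K(T) = 2 - 1/((T + T) + T) = 2 - 1/(2*T + T) = 2 - 1/(3*T))
a = 2921520 (a = (1 - 2221)*(151 - 1467) = -2220*(-1316) = 2921520)
(K(-70) - 2578)*(D + a) = ((2 - ⅓/(-70)) - 2578)*(3711 + 2921520) = ((2 - ⅓*(-1/70)) - 2578)*2925231 = ((2 + 1/210) - 2578)*2925231 = (421/210 - 2578)*2925231 = -540959/210*2925231 = -527476678843/70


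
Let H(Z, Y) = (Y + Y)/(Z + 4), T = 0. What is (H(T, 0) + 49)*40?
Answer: 1960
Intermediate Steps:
H(Z, Y) = 2*Y/(4 + Z) (H(Z, Y) = (2*Y)/(4 + Z) = 2*Y/(4 + Z))
(H(T, 0) + 49)*40 = (2*0/(4 + 0) + 49)*40 = (2*0/4 + 49)*40 = (2*0*(¼) + 49)*40 = (0 + 49)*40 = 49*40 = 1960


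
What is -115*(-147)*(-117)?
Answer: -1977885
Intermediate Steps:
-115*(-147)*(-117) = 16905*(-117) = -1977885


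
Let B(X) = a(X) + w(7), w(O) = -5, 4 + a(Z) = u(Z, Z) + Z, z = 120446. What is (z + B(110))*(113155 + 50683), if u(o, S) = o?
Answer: 19768201566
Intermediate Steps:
a(Z) = -4 + 2*Z (a(Z) = -4 + (Z + Z) = -4 + 2*Z)
B(X) = -9 + 2*X (B(X) = (-4 + 2*X) - 5 = -9 + 2*X)
(z + B(110))*(113155 + 50683) = (120446 + (-9 + 2*110))*(113155 + 50683) = (120446 + (-9 + 220))*163838 = (120446 + 211)*163838 = 120657*163838 = 19768201566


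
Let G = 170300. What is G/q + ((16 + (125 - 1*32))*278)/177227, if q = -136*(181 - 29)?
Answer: -7388838789/915909136 ≈ -8.0672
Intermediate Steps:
q = -20672 (q = -136*152 = -20672)
G/q + ((16 + (125 - 1*32))*278)/177227 = 170300/(-20672) + ((16 + (125 - 1*32))*278)/177227 = 170300*(-1/20672) + ((16 + (125 - 32))*278)*(1/177227) = -42575/5168 + ((16 + 93)*278)*(1/177227) = -42575/5168 + (109*278)*(1/177227) = -42575/5168 + 30302*(1/177227) = -42575/5168 + 30302/177227 = -7388838789/915909136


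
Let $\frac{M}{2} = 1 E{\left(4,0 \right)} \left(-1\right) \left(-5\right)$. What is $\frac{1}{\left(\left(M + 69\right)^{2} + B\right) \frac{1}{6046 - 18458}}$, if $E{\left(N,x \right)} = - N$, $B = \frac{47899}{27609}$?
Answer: $- \frac{85670727}{5816767} \approx -14.728$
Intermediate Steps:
$B = \frac{47899}{27609}$ ($B = 47899 \cdot \frac{1}{27609} = \frac{47899}{27609} \approx 1.7349$)
$M = -40$ ($M = 2 \cdot 1 \left(\left(-1\right) 4\right) \left(-1\right) \left(-5\right) = 2 \cdot 1 \left(-4\right) \left(-1\right) \left(-5\right) = 2 \left(-4\right) \left(-1\right) \left(-5\right) = 2 \cdot 4 \left(-5\right) = 2 \left(-20\right) = -40$)
$\frac{1}{\left(\left(M + 69\right)^{2} + B\right) \frac{1}{6046 - 18458}} = \frac{1}{\left(\left(-40 + 69\right)^{2} + \frac{47899}{27609}\right) \frac{1}{6046 - 18458}} = \frac{1}{\left(29^{2} + \frac{47899}{27609}\right) \frac{1}{-12412}} = \frac{1}{\left(841 + \frac{47899}{27609}\right) \left(- \frac{1}{12412}\right)} = \frac{1}{\frac{23267068}{27609} \left(- \frac{1}{12412}\right)} = \frac{1}{- \frac{5816767}{85670727}} = - \frac{85670727}{5816767}$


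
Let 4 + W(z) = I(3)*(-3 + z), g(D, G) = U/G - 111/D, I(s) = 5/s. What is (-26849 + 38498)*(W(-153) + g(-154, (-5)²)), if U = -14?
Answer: -1075712079/350 ≈ -3.0735e+6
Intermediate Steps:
g(D, G) = -111/D - 14/G (g(D, G) = -14/G - 111/D = -111/D - 14/G)
W(z) = -9 + 5*z/3 (W(z) = -4 + (5/3)*(-3 + z) = -4 + (5*(⅓))*(-3 + z) = -4 + 5*(-3 + z)/3 = -4 + (-5 + 5*z/3) = -9 + 5*z/3)
(-26849 + 38498)*(W(-153) + g(-154, (-5)²)) = (-26849 + 38498)*((-9 + (5/3)*(-153)) + (-111/(-154) - 14/((-5)²))) = 11649*((-9 - 255) + (-111*(-1/154) - 14/25)) = 11649*(-264 + (111/154 - 14*1/25)) = 11649*(-264 + (111/154 - 14/25)) = 11649*(-264 + 619/3850) = 11649*(-1015781/3850) = -1075712079/350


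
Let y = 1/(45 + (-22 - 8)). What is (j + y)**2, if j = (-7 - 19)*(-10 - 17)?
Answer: 110901961/225 ≈ 4.9290e+5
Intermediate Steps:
y = 1/15 (y = 1/(45 - 30) = 1/15 ≈ 0.066667)
j = 702 (j = -26*(-27) = 702)
(j + y)**2 = (702 + 1/15)**2 = (10531/15)**2 = 110901961/225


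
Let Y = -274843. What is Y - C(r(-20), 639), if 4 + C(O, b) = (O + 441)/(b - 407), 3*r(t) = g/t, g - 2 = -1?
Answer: -3825785339/13920 ≈ -2.7484e+5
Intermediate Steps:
g = 1 (g = 2 - 1 = 1)
r(t) = 1/(3*t) (r(t) = (1/t)/3 = 1/(3*t))
C(O, b) = -4 + (441 + O)/(-407 + b) (C(O, b) = -4 + (O + 441)/(b - 407) = -4 + (441 + O)/(-407 + b))
Y - C(r(-20), 639) = -274843 - (2069 + (⅓)/(-20) - 4*639)/(-407 + 639) = -274843 - (2069 + (⅓)*(-1/20) - 2556)/232 = -274843 - (2069 - 1/60 - 2556)/232 = -274843 - (-29221)/(232*60) = -274843 - 1*(-29221/13920) = -274843 + 29221/13920 = -3825785339/13920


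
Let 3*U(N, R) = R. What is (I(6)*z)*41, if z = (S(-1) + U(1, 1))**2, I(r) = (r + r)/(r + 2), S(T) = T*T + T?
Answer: 41/6 ≈ 6.8333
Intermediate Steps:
U(N, R) = R/3
S(T) = T + T**2 (S(T) = T**2 + T = T + T**2)
I(r) = 2*r/(2 + r) (I(r) = (2*r)/(2 + r) = 2*r/(2 + r))
z = 1/9 (z = (-(1 - 1) + (1/3)*1)**2 = (-1*0 + 1/3)**2 = (0 + 1/3)**2 = (1/3)**2 = 1/9 ≈ 0.11111)
(I(6)*z)*41 = ((2*6/(2 + 6))*(1/9))*41 = ((2*6/8)*(1/9))*41 = ((2*6*(1/8))*(1/9))*41 = ((3/2)*(1/9))*41 = (1/6)*41 = 41/6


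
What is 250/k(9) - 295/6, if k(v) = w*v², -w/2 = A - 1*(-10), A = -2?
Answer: -31985/648 ≈ -49.360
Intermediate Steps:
w = -16 (w = -2*(-2 - 1*(-10)) = -2*(-2 + 10) = -2*8 = -16)
k(v) = -16*v²
250/k(9) - 295/6 = 250/((-16*9²)) - 295/6 = 250/((-16*81)) - 295*⅙ = 250/(-1296) - 295/6 = 250*(-1/1296) - 295/6 = -125/648 - 295/6 = -31985/648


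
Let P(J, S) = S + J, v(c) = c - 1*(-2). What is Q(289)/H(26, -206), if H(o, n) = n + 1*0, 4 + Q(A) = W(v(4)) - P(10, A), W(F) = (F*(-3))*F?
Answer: 411/206 ≈ 1.9951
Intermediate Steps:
v(c) = 2 + c (v(c) = c + 2 = 2 + c)
P(J, S) = J + S
W(F) = -3*F**2 (W(F) = (-3*F)*F = -3*F**2)
Q(A) = -122 - A (Q(A) = -4 + (-3*(2 + 4)**2 - (10 + A)) = -4 + (-3*6**2 + (-10 - A)) = -4 + (-3*36 + (-10 - A)) = -4 + (-108 + (-10 - A)) = -4 + (-118 - A) = -122 - A)
H(o, n) = n (H(o, n) = n + 0 = n)
Q(289)/H(26, -206) = (-122 - 1*289)/(-206) = (-122 - 289)*(-1/206) = -411*(-1/206) = 411/206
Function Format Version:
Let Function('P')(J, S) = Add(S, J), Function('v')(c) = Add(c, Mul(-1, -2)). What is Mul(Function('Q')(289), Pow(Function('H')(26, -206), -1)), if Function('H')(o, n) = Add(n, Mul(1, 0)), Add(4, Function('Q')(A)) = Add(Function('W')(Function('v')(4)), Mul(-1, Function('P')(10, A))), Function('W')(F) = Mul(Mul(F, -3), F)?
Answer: Rational(411, 206) ≈ 1.9951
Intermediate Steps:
Function('v')(c) = Add(2, c) (Function('v')(c) = Add(c, 2) = Add(2, c))
Function('P')(J, S) = Add(J, S)
Function('W')(F) = Mul(-3, Pow(F, 2)) (Function('W')(F) = Mul(Mul(-3, F), F) = Mul(-3, Pow(F, 2)))
Function('Q')(A) = Add(-122, Mul(-1, A)) (Function('Q')(A) = Add(-4, Add(Mul(-3, Pow(Add(2, 4), 2)), Mul(-1, Add(10, A)))) = Add(-4, Add(Mul(-3, Pow(6, 2)), Add(-10, Mul(-1, A)))) = Add(-4, Add(Mul(-3, 36), Add(-10, Mul(-1, A)))) = Add(-4, Add(-108, Add(-10, Mul(-1, A)))) = Add(-4, Add(-118, Mul(-1, A))) = Add(-122, Mul(-1, A)))
Function('H')(o, n) = n (Function('H')(o, n) = Add(n, 0) = n)
Mul(Function('Q')(289), Pow(Function('H')(26, -206), -1)) = Mul(Add(-122, Mul(-1, 289)), Pow(-206, -1)) = Mul(Add(-122, -289), Rational(-1, 206)) = Mul(-411, Rational(-1, 206)) = Rational(411, 206)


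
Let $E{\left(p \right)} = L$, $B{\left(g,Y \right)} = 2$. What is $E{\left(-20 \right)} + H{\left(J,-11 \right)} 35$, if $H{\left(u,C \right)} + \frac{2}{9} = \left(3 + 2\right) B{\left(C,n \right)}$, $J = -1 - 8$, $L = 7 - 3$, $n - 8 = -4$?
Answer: $\frac{3116}{9} \approx 346.22$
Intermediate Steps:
$n = 4$ ($n = 8 - 4 = 4$)
$L = 4$ ($L = 7 - 3 = 4$)
$E{\left(p \right)} = 4$
$J = -9$
$H{\left(u,C \right)} = \frac{88}{9}$ ($H{\left(u,C \right)} = - \frac{2}{9} + \left(3 + 2\right) 2 = - \frac{2}{9} + 5 \cdot 2 = - \frac{2}{9} + 10 = \frac{88}{9}$)
$E{\left(-20 \right)} + H{\left(J,-11 \right)} 35 = 4 + \frac{88}{9} \cdot 35 = 4 + \frac{3080}{9} = \frac{3116}{9}$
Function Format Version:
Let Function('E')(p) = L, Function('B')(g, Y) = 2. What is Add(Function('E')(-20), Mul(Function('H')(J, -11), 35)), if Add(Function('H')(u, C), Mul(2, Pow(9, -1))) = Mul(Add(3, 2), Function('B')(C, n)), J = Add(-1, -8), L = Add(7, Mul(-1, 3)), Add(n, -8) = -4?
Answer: Rational(3116, 9) ≈ 346.22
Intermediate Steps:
n = 4 (n = Add(8, -4) = 4)
L = 4 (L = Add(7, -3) = 4)
Function('E')(p) = 4
J = -9
Function('H')(u, C) = Rational(88, 9) (Function('H')(u, C) = Add(Rational(-2, 9), Mul(Add(3, 2), 2)) = Add(Rational(-2, 9), Mul(5, 2)) = Add(Rational(-2, 9), 10) = Rational(88, 9))
Add(Function('E')(-20), Mul(Function('H')(J, -11), 35)) = Add(4, Mul(Rational(88, 9), 35)) = Add(4, Rational(3080, 9)) = Rational(3116, 9)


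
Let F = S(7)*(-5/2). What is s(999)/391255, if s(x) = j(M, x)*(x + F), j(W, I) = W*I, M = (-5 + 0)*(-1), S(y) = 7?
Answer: 1961037/156502 ≈ 12.530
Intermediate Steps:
M = 5 (M = -5*(-1) = 5)
j(W, I) = I*W
F = -35/2 (F = 7*(-5/2) = -35/2 ≈ -17.500)
s(x) = 5*x*(-35/2 + x) (s(x) = (x*5)*(x - 35/2) = (5*x)*(-35/2 + x) = 5*x*(-35/2 + x))
s(999)/391255 = ((5/2)*999*(-35 + 2*999))/391255 = ((5/2)*999*(-35 + 1998))*(1/391255) = ((5/2)*999*1963)*(1/391255) = (9805185/2)*(1/391255) = 1961037/156502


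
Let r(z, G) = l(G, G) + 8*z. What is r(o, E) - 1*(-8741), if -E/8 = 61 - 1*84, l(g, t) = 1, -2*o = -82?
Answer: 9070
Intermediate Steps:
o = 41 (o = -½*(-82) = 41)
E = 184 (E = -8*(61 - 1*84) = -8*(61 - 84) = -8*(-23) = 184)
r(z, G) = 1 + 8*z
r(o, E) - 1*(-8741) = (1 + 8*41) - 1*(-8741) = (1 + 328) + 8741 = 329 + 8741 = 9070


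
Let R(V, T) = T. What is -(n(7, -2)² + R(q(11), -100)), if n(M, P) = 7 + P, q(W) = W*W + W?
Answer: 75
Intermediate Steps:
q(W) = W + W² (q(W) = W² + W = W + W²)
-(n(7, -2)² + R(q(11), -100)) = -((7 - 2)² - 100) = -(5² - 100) = -(25 - 100) = -1*(-75) = 75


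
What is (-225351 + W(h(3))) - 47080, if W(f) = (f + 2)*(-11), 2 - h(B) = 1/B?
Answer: -817414/3 ≈ -2.7247e+5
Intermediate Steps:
h(B) = 2 - 1/B
W(f) = -22 - 11*f (W(f) = (2 + f)*(-11) = -22 - 11*f)
(-225351 + W(h(3))) - 47080 = (-225351 + (-22 - 11*(2 - 1/3))) - 47080 = (-225351 + (-22 - 11*(2 - 1*⅓))) - 47080 = (-225351 + (-22 - 11*(2 - ⅓))) - 47080 = (-225351 + (-22 - 11*5/3)) - 47080 = (-225351 + (-22 - 55/3)) - 47080 = (-225351 - 121/3) - 47080 = -676174/3 - 47080 = -817414/3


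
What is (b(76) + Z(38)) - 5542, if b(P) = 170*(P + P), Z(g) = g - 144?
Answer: 20192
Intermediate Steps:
Z(g) = -144 + g
b(P) = 340*P (b(P) = 170*(2*P) = 340*P)
(b(76) + Z(38)) - 5542 = (340*76 + (-144 + 38)) - 5542 = (25840 - 106) - 5542 = 25734 - 5542 = 20192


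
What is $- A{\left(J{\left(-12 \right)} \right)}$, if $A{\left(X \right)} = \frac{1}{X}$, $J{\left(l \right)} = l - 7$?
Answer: $\frac{1}{19} \approx 0.052632$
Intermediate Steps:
$J{\left(l \right)} = -7 + l$
$- A{\left(J{\left(-12 \right)} \right)} = - \frac{1}{-7 - 12} = - \frac{1}{-19} = \left(-1\right) \left(- \frac{1}{19}\right) = \frac{1}{19}$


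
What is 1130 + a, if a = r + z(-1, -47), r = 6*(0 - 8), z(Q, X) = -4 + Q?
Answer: 1077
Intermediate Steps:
r = -48 (r = 6*(-8) = -48)
a = -53 (a = -48 + (-4 - 1) = -48 - 5 = -53)
1130 + a = 1130 - 53 = 1077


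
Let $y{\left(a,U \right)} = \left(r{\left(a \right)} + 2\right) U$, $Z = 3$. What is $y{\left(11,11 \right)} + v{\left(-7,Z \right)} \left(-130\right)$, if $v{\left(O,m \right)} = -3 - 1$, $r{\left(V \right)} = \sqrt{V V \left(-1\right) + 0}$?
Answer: $542 + 121 i \approx 542.0 + 121.0 i$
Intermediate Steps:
$r{\left(V \right)} = \sqrt{- V^{2}}$ ($r{\left(V \right)} = \sqrt{V^{2} \left(-1\right) + 0} = \sqrt{- V^{2} + 0} = \sqrt{- V^{2}}$)
$y{\left(a,U \right)} = U \left(2 + \sqrt{- a^{2}}\right)$ ($y{\left(a,U \right)} = \left(\sqrt{- a^{2}} + 2\right) U = \left(2 + \sqrt{- a^{2}}\right) U = U \left(2 + \sqrt{- a^{2}}\right)$)
$v{\left(O,m \right)} = -4$ ($v{\left(O,m \right)} = -3 - 1 = -4$)
$y{\left(11,11 \right)} + v{\left(-7,Z \right)} \left(-130\right) = 11 \left(2 + \sqrt{- 11^{2}}\right) - -520 = 11 \left(2 + \sqrt{\left(-1\right) 121}\right) + 520 = 11 \left(2 + \sqrt{-121}\right) + 520 = 11 \left(2 + 11 i\right) + 520 = \left(22 + 121 i\right) + 520 = 542 + 121 i$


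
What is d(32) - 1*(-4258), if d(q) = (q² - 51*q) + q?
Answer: 3682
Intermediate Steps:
d(q) = q² - 50*q
d(32) - 1*(-4258) = 32*(-50 + 32) - 1*(-4258) = 32*(-18) + 4258 = -576 + 4258 = 3682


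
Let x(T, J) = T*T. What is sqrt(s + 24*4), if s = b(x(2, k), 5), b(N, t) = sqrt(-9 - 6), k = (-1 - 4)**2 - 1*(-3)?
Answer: sqrt(96 + I*sqrt(15)) ≈ 9.8 + 0.1976*I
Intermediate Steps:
k = 28 (k = (-5)**2 + 3 = 25 + 3 = 28)
x(T, J) = T**2
b(N, t) = I*sqrt(15) (b(N, t) = sqrt(-15) = I*sqrt(15))
s = I*sqrt(15) ≈ 3.873*I
sqrt(s + 24*4) = sqrt(I*sqrt(15) + 24*4) = sqrt(I*sqrt(15) + 96) = sqrt(96 + I*sqrt(15))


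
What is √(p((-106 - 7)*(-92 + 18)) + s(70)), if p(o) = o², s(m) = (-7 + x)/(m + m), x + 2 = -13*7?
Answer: √3426229121/7 ≈ 8362.0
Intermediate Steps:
x = -93 (x = -2 - 13*7 = -2 - 91 = -93)
s(m) = -50/m (s(m) = (-7 - 93)/(m + m) = -100*1/(2*m) = -50/m)
√(p((-106 - 7)*(-92 + 18)) + s(70)) = √(((-106 - 7)*(-92 + 18))² - 50/70) = √((-113*(-74))² - 50*1/70) = √(8362² - 5/7) = √(69923044 - 5/7) = √(489461303/7) = √3426229121/7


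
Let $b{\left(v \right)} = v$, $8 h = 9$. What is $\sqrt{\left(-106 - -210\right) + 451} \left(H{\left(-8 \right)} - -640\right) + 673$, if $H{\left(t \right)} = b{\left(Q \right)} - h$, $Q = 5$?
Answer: $673 + \frac{5151 \sqrt{555}}{8} \approx 15842.0$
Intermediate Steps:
$h = \frac{9}{8}$ ($h = \frac{1}{8} \cdot 9 = \frac{9}{8} \approx 1.125$)
$H{\left(t \right)} = \frac{31}{8}$ ($H{\left(t \right)} = 5 - \frac{9}{8} = \frac{31}{8}$)
$\sqrt{\left(-106 - -210\right) + 451} \left(H{\left(-8 \right)} - -640\right) + 673 = \sqrt{\left(-106 - -210\right) + 451} \left(\frac{31}{8} - -640\right) + 673 = \sqrt{\left(-106 + 210\right) + 451} \left(\frac{31}{8} + 640\right) + 673 = \sqrt{104 + 451} \cdot \frac{5151}{8} + 673 = \sqrt{555} \cdot \frac{5151}{8} + 673 = \frac{5151 \sqrt{555}}{8} + 673 = 673 + \frac{5151 \sqrt{555}}{8}$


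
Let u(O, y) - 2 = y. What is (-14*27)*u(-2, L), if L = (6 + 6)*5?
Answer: -23436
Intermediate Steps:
L = 60 (L = 12*5 = 60)
u(O, y) = 2 + y
(-14*27)*u(-2, L) = (-14*27)*(2 + 60) = -378*62 = -23436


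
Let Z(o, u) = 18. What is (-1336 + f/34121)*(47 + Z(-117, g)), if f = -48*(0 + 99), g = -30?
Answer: -2963376520/34121 ≈ -86849.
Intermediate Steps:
f = -4752 (f = -48*99 = -4752)
(-1336 + f/34121)*(47 + Z(-117, g)) = (-1336 - 4752/34121)*(47 + 18) = (-1336 - 4752*1/34121)*65 = (-1336 - 4752/34121)*65 = -45590408/34121*65 = -2963376520/34121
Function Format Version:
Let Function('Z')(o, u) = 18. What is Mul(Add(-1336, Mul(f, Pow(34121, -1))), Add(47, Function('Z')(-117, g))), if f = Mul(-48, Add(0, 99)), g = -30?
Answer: Rational(-2963376520, 34121) ≈ -86849.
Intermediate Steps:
f = -4752 (f = Mul(-48, 99) = -4752)
Mul(Add(-1336, Mul(f, Pow(34121, -1))), Add(47, Function('Z')(-117, g))) = Mul(Add(-1336, Mul(-4752, Pow(34121, -1))), Add(47, 18)) = Mul(Add(-1336, Mul(-4752, Rational(1, 34121))), 65) = Mul(Add(-1336, Rational(-4752, 34121)), 65) = Mul(Rational(-45590408, 34121), 65) = Rational(-2963376520, 34121)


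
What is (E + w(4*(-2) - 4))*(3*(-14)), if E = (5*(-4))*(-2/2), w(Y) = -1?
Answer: -798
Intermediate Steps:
E = 20 (E = -(-40)/2 = -20*(-1) = 20)
(E + w(4*(-2) - 4))*(3*(-14)) = (20 - 1)*(3*(-14)) = 19*(-42) = -798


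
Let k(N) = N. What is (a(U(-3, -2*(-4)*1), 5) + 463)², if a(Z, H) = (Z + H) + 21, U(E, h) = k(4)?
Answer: 243049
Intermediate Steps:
U(E, h) = 4
a(Z, H) = 21 + H + Z (a(Z, H) = (H + Z) + 21 = 21 + H + Z)
(a(U(-3, -2*(-4)*1), 5) + 463)² = ((21 + 5 + 4) + 463)² = (30 + 463)² = 493² = 243049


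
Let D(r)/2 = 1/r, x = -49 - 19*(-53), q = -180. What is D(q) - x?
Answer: -86221/90 ≈ -958.01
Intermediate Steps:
x = 958 (x = -49 + 1007 = 958)
D(r) = 2/r
D(q) - x = 2/(-180) - 1*958 = 2*(-1/180) - 958 = -1/90 - 958 = -86221/90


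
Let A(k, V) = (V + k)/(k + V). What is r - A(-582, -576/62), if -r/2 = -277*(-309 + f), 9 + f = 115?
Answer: -112463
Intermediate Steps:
f = 106 (f = -9 + 115 = 106)
A(k, V) = 1 (A(k, V) = (V + k)/(V + k) = 1)
r = -112462 (r = -(-554)*(-309 + 106) = -(-554)*(-203) = -2*56231 = -112462)
r - A(-582, -576/62) = -112462 - 1*1 = -112462 - 1 = -112463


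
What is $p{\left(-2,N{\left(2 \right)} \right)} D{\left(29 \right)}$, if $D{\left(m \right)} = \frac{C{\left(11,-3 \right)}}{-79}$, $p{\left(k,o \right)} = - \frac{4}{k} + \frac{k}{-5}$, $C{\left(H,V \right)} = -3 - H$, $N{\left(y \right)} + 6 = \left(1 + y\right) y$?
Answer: $\frac{168}{395} \approx 0.42532$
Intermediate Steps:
$N{\left(y \right)} = -6 + y \left(1 + y\right)$ ($N{\left(y \right)} = -6 + \left(1 + y\right) y = -6 + y \left(1 + y\right)$)
$p{\left(k,o \right)} = - \frac{4}{k} - \frac{k}{5}$ ($p{\left(k,o \right)} = - \frac{4}{k} + k \left(- \frac{1}{5}\right) = - \frac{4}{k} - \frac{k}{5}$)
$D{\left(m \right)} = \frac{14}{79}$ ($D{\left(m \right)} = \frac{-3 - 11}{-79} = \left(-3 - 11\right) \left(- \frac{1}{79}\right) = \left(-14\right) \left(- \frac{1}{79}\right) = \frac{14}{79}$)
$p{\left(-2,N{\left(2 \right)} \right)} D{\left(29 \right)} = \left(- \frac{4}{-2} - - \frac{2}{5}\right) \frac{14}{79} = \left(\left(-4\right) \left(- \frac{1}{2}\right) + \frac{2}{5}\right) \frac{14}{79} = \left(2 + \frac{2}{5}\right) \frac{14}{79} = \frac{12}{5} \cdot \frac{14}{79} = \frac{168}{395}$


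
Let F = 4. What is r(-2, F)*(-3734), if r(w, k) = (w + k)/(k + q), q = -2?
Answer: -3734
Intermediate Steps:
r(w, k) = (k + w)/(-2 + k) (r(w, k) = (w + k)/(k - 2) = (k + w)/(-2 + k))
r(-2, F)*(-3734) = ((4 - 2)/(-2 + 4))*(-3734) = (2/2)*(-3734) = ((1/2)*2)*(-3734) = 1*(-3734) = -3734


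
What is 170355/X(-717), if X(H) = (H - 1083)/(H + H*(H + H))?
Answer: -3889624859/40 ≈ -9.7241e+7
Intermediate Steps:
X(H) = (-1083 + H)/(H + 2*H**2) (X(H) = (-1083 + H)/(H + H*(2*H)) = (-1083 + H)/(H + 2*H**2))
170355/X(-717) = 170355/(((-1083 - 717)/((-717)*(1 + 2*(-717))))) = 170355/((-1/717*(-1800)/(1 - 1434))) = 170355/((-1/717*(-1800)/(-1433))) = 170355/((-1/717*(-1/1433)*(-1800))) = 170355/(-600/342487) = 170355*(-342487/600) = -3889624859/40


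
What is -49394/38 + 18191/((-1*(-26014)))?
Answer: -642122129/494266 ≈ -1299.1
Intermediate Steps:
-49394/38 + 18191/((-1*(-26014))) = -49394*1/38 + 18191/26014 = -24697/19 + 18191*(1/26014) = -24697/19 + 18191/26014 = -642122129/494266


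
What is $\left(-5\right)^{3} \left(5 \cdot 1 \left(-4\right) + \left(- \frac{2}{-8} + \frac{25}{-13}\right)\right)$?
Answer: $\frac{140875}{52} \approx 2709.1$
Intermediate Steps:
$\left(-5\right)^{3} \left(5 \cdot 1 \left(-4\right) + \left(- \frac{2}{-8} + \frac{25}{-13}\right)\right) = - 125 \left(5 \left(-4\right) + \left(\left(-2\right) \left(- \frac{1}{8}\right) + 25 \left(- \frac{1}{13}\right)\right)\right) = - 125 \left(-20 + \left(\frac{1}{4} - \frac{25}{13}\right)\right) = - 125 \left(-20 - \frac{87}{52}\right) = \left(-125\right) \left(- \frac{1127}{52}\right) = \frac{140875}{52}$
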